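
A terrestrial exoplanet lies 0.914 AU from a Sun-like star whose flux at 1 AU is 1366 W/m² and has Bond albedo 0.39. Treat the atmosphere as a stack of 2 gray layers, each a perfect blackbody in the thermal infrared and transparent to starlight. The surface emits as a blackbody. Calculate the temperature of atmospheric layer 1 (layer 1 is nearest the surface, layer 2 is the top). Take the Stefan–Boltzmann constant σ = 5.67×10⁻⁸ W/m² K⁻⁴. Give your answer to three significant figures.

Irradiance scales as 1/d², so S = 1366 W/m² × (1/0.914)² = 1635 W/m².
OLR = S(1−α)/4 = 249.4 W/m²; the top layer radiates at T_e = 257.5 K.
In the N-layer model, layer k (counted from the surface) has T_k = (N+1−k)^(1/4)·T_e.
With k = 1: T_1 = (2+1−1)^¼·257.5 K = 306.2 K.

306 K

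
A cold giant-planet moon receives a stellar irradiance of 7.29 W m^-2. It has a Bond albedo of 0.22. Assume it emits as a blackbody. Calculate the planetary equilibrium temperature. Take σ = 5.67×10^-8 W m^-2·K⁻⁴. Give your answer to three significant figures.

Absorbed flux (global mean): S(1−α)/4 = 7.290·0.78/4 = 1.422 W m^-2.
In equilibrium σT⁴ equals this, so T = 70.76 K.

70.8 kelvin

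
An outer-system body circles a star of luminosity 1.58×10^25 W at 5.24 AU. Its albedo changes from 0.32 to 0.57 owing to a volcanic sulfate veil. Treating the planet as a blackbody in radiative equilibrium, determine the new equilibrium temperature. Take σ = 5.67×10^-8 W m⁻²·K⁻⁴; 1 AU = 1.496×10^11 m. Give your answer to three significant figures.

44.4 K

d = 5.24 × 1.496×10^11 m = 7.839×10^11 m.
Spreading L over a sphere of radius d: S = 1.58×10^25/(4π·7.84×10^11²) = 2.046 W m⁻².
T₂ = [S(1−α₂)/(4σ)]^(1/4) = [2.046·0.43/(4σ)]^(1/4) = 44.38 K.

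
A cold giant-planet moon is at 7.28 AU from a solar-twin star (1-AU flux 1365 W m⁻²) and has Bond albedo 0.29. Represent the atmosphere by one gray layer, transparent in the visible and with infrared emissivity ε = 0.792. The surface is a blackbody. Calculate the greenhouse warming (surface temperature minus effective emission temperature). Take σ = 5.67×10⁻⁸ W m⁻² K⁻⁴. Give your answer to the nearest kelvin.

Flux at the orbit: S = 1365/(7.28)² = 25.76 W m⁻².
Effective emission temperature (TOA balance): σT_e⁴ = S(1−α)/4 = 4.572 W m⁻² → T_e = 94.76 K.
Surface balance with a leaky layer gives σT_s⁴ = σT_e⁴·2/(2−ε), so T_s = T_e·[2/(2−0.792)]^(1/4) = 107.5 K.
The atmosphere warms the surface by 12.73 K.

13 K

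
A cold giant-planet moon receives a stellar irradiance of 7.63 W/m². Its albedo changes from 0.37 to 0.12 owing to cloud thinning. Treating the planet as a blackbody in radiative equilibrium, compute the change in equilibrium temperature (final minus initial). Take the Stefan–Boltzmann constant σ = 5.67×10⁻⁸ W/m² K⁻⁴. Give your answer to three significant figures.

Initial: T₁ = [S(1−0.37)/(4σ)]^(1/4) = 67.85 K.
After:  T₂ = [7.630·0.88/(4σ)]^(1/4) = 73.76 K.
Change: 73.76 − 67.85 = 5.913 K.

5.91 K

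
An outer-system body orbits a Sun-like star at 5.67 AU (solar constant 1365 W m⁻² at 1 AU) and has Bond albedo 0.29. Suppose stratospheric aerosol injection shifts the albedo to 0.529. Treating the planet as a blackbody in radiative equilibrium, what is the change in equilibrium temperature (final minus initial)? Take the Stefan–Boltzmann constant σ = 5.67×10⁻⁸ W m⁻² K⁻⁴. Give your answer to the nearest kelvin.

Irradiance scales as 1/d², so S = 1365 W m⁻² × (1/5.67)² = 42.46 W m⁻².
Before: T₁ = [42.46·0.71/(4σ)]^(1/4) = 107.4 K.
With α = 0.529, T₂ = 96.90 K.
Change: 96.90 − 107.4 = -10.47 K.

-10 K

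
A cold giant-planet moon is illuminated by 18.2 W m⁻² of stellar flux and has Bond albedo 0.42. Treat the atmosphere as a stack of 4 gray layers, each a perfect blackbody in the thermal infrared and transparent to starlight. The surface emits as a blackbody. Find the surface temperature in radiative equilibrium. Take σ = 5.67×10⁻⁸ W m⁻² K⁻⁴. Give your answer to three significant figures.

124 K

OLR = S(1−α)/4 = 2.639 W m⁻²; the top layer radiates at T_e = 82.60 K.
With N = 4 opaque layers, T_s = (N+1)^(1/4)·T_e = 5^(1/4)·82.60 = 123.5 K.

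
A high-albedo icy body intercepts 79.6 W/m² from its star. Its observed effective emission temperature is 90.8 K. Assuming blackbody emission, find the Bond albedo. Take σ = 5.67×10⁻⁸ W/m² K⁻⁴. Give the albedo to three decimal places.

0.806

Energy balance: S(1−α)/4 = σT⁴, so 1−α = 4σT⁴/S.
4σT⁴ = 4·5.67×10⁻⁸·(90.8)⁴ = 15.42 W/m².
Hence α = 1 − 15.42/79.60 = 0.8063.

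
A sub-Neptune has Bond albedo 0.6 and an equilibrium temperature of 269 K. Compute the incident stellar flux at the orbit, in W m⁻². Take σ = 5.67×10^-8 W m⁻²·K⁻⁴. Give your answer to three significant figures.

2970 W m⁻²

Invert the energy balance for S: S = 4σT⁴/(1−α).
σT⁴ = 5.67×10⁻⁸·(269)⁴ = 296.9 W m⁻².
S = 4·296.9/0.4 = 2969 W m⁻².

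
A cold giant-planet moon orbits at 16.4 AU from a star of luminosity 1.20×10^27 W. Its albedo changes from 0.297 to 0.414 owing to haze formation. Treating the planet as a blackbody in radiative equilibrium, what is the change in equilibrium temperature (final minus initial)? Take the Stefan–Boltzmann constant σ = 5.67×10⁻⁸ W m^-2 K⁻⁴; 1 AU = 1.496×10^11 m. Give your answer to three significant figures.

d = 16.4 × 1.496×10^11 m = 2.453×10^12 m.
Spreading L over a sphere of radius d: S = 1.20×10^27/(4π·2.45×10^12²) = 15.86 W m^-2.
Before: T₁ = [15.86·0.703/(4σ)]^(1/4) = 83.74 K.
With α = 0.414, T₂ = 80.01 K.
Change: 80.01 − 83.74 = -3.726 K.

-3.73 K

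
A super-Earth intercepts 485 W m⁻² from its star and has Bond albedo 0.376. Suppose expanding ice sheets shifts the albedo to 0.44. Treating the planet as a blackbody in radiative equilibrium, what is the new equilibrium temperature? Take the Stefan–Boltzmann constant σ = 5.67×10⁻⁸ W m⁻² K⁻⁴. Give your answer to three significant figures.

New equilibrium: T₂ = [(1−0.44)·485.0/(4σ)]^(1/4) = 186.0 K.

186 K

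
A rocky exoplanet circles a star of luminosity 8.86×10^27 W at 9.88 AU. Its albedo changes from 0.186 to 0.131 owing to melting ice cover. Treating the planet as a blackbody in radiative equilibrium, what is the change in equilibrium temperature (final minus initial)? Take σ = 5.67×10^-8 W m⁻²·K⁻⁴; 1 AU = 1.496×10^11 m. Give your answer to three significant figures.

3.04 K

d = 9.88 × 1.496×10^11 m = 1.478×10^12 m.
S = L/(4πd²) = 322.7 W m⁻².
With α = 0.186, T₁ = 184.5 K.
After:  T₂ = [322.7·0.869/(4σ)]^(1/4) = 187.5 K.
ΔT = T₂ − T₁ = 3.040 K.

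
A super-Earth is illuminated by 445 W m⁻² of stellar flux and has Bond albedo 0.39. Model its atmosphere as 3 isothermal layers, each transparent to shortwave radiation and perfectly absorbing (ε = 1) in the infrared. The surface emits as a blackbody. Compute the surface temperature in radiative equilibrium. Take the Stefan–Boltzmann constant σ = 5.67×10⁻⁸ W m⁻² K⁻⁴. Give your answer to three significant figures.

263 K

OLR = S(1−α)/4 = 67.86 W m⁻²; the top layer radiates at T_e = 186.0 K.
Layer-by-layer balance gives σT_s⁴ = (N+1)σT_e⁴, so T_s = 4^¼·186.0 = 263.0 K.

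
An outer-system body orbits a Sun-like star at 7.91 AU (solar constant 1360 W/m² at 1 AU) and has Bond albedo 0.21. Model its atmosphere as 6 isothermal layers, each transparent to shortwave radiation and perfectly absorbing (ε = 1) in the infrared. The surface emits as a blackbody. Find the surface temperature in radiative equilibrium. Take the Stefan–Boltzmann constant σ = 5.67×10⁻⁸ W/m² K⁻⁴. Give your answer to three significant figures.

152 K

Flux at the orbit: S = 1360/(7.91)² = 21.74 W/m².
Top-of-atmosphere balance: σT_e⁴ = S(1−α)/4 = 4.293 W/m² → T_e = 93.28 K.
Layer-by-layer balance gives σT_s⁴ = (N+1)σT_e⁴, so T_s = 7^¼·93.28 = 151.7 K.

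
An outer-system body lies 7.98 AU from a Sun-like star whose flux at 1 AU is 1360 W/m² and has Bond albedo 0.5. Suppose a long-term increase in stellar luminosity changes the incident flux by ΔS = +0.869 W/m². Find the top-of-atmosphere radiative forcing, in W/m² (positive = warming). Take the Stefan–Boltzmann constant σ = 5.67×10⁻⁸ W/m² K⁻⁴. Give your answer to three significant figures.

Irradiance scales as 1/d², so S = 1360 W/m² × (1/7.98)² = 21.36 W/m².
TOA radiative forcing: ΔF = (1−α)ΔS/4 = 0.5·(+0.869)/4 = 0.1086 W/m².

0.109 W/m²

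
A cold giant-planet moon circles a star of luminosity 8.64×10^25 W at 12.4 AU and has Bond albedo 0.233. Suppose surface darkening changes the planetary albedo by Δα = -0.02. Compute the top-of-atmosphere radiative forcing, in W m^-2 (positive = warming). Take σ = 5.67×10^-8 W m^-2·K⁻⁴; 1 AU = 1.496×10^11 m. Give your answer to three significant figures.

0.00999 W m^-2

Orbital distance: d = 12.4 AU = 1.855×10^12 m.
Flux at the orbit: S = L/(4πd²) = 8.64×10^25/(4π·(1.86×10^12)²) = 1.998 W m^-2.
The change in absorbed flux is Δ[S(1−α)/4] = −SΔα/4 = 0.009990 W m^-2.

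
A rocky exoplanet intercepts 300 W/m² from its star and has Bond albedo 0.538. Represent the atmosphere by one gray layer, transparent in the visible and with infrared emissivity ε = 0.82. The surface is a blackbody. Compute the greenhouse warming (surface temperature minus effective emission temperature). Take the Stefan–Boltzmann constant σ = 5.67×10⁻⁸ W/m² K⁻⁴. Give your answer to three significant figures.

22.2 kelvin

The planet radiates to space at T_e = [S(1−α)/(4σ)]^(1/4) = 157.2 K.
Surface balance with a leaky layer gives σT_s⁴ = σT_e⁴·2/(2−ε), so T_s = T_e·[2/(2−0.82)]^(1/4) = 179.4 K.
The atmosphere warms the surface by 22.17 K.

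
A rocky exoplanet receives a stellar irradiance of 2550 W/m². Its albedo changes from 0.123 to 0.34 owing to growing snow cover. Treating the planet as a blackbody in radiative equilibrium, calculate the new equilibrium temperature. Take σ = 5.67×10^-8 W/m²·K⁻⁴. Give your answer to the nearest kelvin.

T₂ = [S(1−α₂)/(4σ)]^(1/4) = [2550·0.66/(4σ)]^(1/4) = 293.5 K.

294 K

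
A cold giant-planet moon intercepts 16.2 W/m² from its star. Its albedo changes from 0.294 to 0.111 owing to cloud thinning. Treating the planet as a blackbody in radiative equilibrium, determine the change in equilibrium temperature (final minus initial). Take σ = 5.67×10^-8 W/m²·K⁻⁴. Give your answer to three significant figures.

5.00 K

With α = 0.294, T₁ = 84.27 K.
Final:   T₂ = [S(1−0.111)/(4σ)]^(1/4) = 89.27 K.
ΔT = T₂ − T₁ = 4.998 K.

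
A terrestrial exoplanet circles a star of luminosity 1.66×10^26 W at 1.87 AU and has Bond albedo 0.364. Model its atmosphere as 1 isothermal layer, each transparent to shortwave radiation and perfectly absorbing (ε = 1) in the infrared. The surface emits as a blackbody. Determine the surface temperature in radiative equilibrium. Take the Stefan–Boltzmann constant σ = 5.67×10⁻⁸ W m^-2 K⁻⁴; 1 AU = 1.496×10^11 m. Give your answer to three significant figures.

175 K

Orbital distance: d = 1.87 AU = 2.798×10^11 m.
Spreading L over a sphere of radius d: S = 1.66×10^26/(4π·2.80×10^11²) = 168.8 W m^-2.
The effective emission temperature is T_e = [S(1−α)/(4σ)]^¼ = 147.5 K.
With N = 1 opaque layers, T_s = (N+1)^(1/4)·T_e = 2^(1/4)·147.5 = 175.4 K.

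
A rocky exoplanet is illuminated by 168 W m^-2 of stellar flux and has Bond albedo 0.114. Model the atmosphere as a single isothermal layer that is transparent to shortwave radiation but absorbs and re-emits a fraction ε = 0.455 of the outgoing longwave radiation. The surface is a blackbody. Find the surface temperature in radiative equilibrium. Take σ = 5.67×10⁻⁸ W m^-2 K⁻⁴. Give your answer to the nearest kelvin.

171 K

Effective emission temperature (TOA balance): σT_e⁴ = S(1−α)/4 = 37.21 W m^-2 → T_e = 160.1 K.
For a single slab of emissivity ε, T_s⁴ = 2T_e⁴/(2−ε); thus T_s = 160.1·(1.294)^(1/4) = 170.7 K.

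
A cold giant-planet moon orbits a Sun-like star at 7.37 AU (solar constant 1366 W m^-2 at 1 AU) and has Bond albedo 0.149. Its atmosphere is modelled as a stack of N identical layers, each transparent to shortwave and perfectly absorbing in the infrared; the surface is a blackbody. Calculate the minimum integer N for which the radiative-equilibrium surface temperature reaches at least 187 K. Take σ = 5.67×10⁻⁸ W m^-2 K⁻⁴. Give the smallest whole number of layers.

By the inverse-square law, S = 1366/7.37² = 25.15 W m^-2.
OLR = S(1−α)/4 = 5.350 W m^-2; the top layer radiates at T_e = 98.56 K.
Need (N+1)T_e⁴ ≥ T_s⁴, i.e. N+1 ≥ (187/98.56)⁴ = 12.959.
The minimum whole number is N = 12.

12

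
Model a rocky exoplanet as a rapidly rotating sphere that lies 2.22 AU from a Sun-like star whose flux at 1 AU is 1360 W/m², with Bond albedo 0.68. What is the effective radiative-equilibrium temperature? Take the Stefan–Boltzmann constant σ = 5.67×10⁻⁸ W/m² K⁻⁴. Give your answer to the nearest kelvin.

140 kelvin

Irradiance scales as 1/d², so S = 1360 W/m² × (1/2.22)² = 276.0 W/m².
Averaging over the sphere, the absorbed flux is S(1−α)/4 = 22.08 W/m².
In equilibrium σT⁴ equals this, so T = 140.5 K.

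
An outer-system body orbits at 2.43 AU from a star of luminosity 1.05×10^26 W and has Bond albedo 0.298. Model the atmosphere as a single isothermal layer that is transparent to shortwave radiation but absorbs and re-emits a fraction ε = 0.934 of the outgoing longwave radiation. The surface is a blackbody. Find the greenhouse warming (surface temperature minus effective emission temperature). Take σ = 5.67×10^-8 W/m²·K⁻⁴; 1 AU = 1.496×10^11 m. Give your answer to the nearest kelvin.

20 K

d = 2.43 × 1.496×10^11 m = 3.635×10^11 m.
Spreading L over a sphere of radius d: S = 1.05×10^26/(4π·3.64×10^11²) = 63.23 W/m².
Effective emission temperature (TOA balance): σT_e⁴ = S(1−α)/4 = 11.10 W/m² → T_e = 118.3 K.
The surface balance (absorbed SW + ε·downward IR = σT_s⁴) with T_a⁴ = T_s⁴/2 reduces to T_s = T_e·[2/(2−ε)]^¼ = 138.4 K.
Greenhouse warming: T_s − T_e = 20.15 K.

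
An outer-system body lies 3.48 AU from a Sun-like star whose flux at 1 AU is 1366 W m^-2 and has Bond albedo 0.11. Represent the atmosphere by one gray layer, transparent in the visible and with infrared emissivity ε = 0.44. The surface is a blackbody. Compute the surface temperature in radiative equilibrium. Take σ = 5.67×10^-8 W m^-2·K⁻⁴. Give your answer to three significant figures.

154 K

Flux at the orbit: S = 1366/(3.48)² = 112.8 W m^-2.
Effective emission temperature (TOA balance): σT_e⁴ = S(1−α)/4 = 25.10 W m^-2 → T_e = 145.0 K.
Surface balance with a leaky layer gives σT_s⁴ = σT_e⁴·2/(2−ε), so T_s = T_e·[2/(2−0.44)]^(1/4) = 154.3 K.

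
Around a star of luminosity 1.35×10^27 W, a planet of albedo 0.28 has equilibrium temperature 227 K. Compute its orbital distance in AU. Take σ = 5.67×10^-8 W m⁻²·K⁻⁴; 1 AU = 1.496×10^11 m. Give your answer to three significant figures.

The flux needed for this T is 4σT⁴/(1−0.28) = 836.4 W m⁻².
S = L/(4πd²) → d = √(L/4πS) = √(1.35×10^27/(4π·836.4)) = 3.584×10^11 m = 2.396 AU.

2.40 AU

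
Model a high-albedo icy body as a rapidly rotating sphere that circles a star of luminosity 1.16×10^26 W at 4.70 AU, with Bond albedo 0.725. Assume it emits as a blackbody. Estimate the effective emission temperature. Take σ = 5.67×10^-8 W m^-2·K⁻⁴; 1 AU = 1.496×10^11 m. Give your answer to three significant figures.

69.0 K

Orbital distance: d = 4.70 AU = 7.031×10^11 m.
Spreading L over a sphere of radius d: S = 1.16×10^26/(4π·7.03×10^11²) = 18.67 W m^-2.
Absorbed flux (global mean): S(1−α)/4 = 18.67·0.275/4 = 1.284 W m^-2.
Set σT⁴ = 1.284 → T = (1.284/σ)^(1/4) = 68.98 K.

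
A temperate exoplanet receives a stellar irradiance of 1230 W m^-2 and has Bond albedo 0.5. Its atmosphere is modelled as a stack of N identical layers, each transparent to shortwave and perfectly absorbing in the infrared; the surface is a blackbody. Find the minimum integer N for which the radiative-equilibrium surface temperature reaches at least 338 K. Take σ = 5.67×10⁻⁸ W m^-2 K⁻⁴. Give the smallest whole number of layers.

Top-of-atmosphere balance: σT_e⁴ = S(1−α)/4 = 153.8 W m^-2 → T_e = 228.2 K.
T_s = (N+1)^(1/4)·T_e ≥ 338 K requires N+1 ≥ (T_s/T_e)⁴ = (338/228.2)⁴ = 4.813.
The minimum whole number is N = 4.

4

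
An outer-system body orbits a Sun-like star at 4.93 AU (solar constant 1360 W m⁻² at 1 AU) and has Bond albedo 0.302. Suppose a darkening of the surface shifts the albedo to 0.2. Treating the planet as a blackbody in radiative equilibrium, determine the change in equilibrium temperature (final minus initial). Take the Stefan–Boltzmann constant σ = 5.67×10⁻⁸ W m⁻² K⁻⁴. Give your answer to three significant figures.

3.97 K

Flux at the orbit: S = 1360/(4.93)² = 55.96 W m⁻².
Initial: T₁ = [S(1−0.302)/(4σ)]^(1/4) = 114.6 K.
With α = 0.2, T₂ = 118.5 K.
Change: 118.5 − 114.6 = 3.973 K.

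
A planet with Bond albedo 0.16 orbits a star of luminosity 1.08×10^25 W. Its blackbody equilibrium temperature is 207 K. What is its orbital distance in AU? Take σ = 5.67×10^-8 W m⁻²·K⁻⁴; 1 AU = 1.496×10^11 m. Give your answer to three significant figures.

0.278 AU

Energy balance gives S = 4σT⁴/(1−α) = 495.7 W m⁻².
From L = 4πd²S, d = √(1.08×10^25/(4π·495.7)) = 4.164×10^10 m = 0.2783 AU.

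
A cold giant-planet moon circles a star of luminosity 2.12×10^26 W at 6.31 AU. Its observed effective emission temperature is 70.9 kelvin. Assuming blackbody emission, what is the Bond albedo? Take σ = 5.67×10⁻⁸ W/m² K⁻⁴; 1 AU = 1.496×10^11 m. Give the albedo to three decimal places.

d = 6.31 × 1.496×10^11 m = 9.440×10^11 m.
S = L/(4πd²) = 18.93 W/m².
Rearranging the radiative balance, α = 1 − 4σT⁴/S.
4σT⁴ = 4·5.67×10⁻⁸·(70.9)⁴ = 5.731 W/m².
Hence α = 1 − 5.731/18.93 = 0.6973.

0.697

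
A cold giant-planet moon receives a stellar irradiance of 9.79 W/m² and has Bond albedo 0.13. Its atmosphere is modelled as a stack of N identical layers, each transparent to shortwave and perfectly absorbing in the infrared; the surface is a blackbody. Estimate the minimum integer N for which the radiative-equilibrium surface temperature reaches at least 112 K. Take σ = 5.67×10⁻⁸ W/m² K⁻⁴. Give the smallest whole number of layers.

The effective emission temperature is T_e = [S(1−α)/(4σ)]^¼ = 78.28 K.
Since T_s⁴ = (N+1)T_e⁴, we need N ≥ (T_s/T_e)⁴ − 1 = 3.190.
Rounding up, N = 4.

4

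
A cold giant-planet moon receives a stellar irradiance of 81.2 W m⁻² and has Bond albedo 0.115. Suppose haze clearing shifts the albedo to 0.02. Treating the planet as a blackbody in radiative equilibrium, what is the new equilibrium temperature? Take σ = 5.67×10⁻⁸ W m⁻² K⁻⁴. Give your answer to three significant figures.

With the new albedo, S(1−α₂)/4 = 19.89 W m⁻², so T₂ = 136.9 K.

137 kelvin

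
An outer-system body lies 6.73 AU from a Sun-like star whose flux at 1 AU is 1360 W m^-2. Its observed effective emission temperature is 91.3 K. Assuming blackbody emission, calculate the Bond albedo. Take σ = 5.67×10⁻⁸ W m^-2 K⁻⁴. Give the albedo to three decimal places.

0.475

Irradiance scales as 1/d², so S = 1360 W m^-2 × (1/6.73)² = 30.03 W m^-2.
From σT⁴ = S(1−α)/4 we invert for α: 1−α = 4σT⁴/S.
4σT⁴ = 4·5.67×10⁻⁸·(91.3)⁴ = 15.76 W m^-2.
1−α = 15.76/30.03 = 0.5248, so α = 0.4752.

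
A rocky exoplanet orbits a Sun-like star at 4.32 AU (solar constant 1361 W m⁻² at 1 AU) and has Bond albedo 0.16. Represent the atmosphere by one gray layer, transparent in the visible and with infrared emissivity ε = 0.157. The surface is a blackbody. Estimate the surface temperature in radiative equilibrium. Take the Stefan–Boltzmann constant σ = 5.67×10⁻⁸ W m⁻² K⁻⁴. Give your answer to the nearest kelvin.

Flux at the orbit: S = 1361/(4.32)² = 72.93 W m⁻².
Effective emission temperature (TOA balance): σT_e⁴ = S(1−α)/4 = 15.31 W m⁻² → T_e = 128.2 K.
For a single slab of emissivity ε, T_s⁴ = 2T_e⁴/(2−ε); thus T_s = 128.2·(1.085)^(1/4) = 130.8 K.

131 K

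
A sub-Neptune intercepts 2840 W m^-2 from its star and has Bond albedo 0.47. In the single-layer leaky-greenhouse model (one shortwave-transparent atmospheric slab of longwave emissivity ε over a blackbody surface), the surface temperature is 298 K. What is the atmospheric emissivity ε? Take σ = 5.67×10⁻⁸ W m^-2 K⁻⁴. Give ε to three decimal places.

First, T_e = [2840·(1−0.47)/(4σ)]^(1/4) = 285.4 K.
Since (2−ε)/2 = (T_e/T_s)⁴ = 0.8416, ε = 0.3169.

0.317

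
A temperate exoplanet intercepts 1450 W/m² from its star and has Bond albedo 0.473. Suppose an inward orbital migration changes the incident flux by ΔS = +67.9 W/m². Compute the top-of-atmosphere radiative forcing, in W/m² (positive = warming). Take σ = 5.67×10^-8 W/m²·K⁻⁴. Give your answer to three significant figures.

8.95 W/m²

ΔF = Δ[S(1−α)]/4 = (1−0.473)·+67.9/4 = 8.946 W/m².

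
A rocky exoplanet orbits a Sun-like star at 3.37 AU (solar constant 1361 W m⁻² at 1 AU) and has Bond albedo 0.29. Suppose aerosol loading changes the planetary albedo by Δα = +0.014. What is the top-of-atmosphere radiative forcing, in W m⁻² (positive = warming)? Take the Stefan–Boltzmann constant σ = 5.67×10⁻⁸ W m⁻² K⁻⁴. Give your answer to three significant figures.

-0.419 W m⁻²

Irradiance scales as 1/d², so S = 1361 W m⁻² × (1/3.37)² = 119.8 W m⁻².
ΔF = −(S/4)Δα = −(119.8/4)×(+0.014) = -0.4194 W m⁻².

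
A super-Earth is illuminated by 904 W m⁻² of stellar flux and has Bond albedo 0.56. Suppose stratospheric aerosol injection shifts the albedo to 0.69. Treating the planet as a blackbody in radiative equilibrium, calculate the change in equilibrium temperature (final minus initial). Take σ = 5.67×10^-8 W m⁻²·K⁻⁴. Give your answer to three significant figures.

-17.2 K

With α = 0.56, T₁ = 204.6 K.
Final:   T₂ = [S(1−0.69)/(4σ)]^(1/4) = 187.5 K.
Change: 187.5 − 204.6 = -17.15 K.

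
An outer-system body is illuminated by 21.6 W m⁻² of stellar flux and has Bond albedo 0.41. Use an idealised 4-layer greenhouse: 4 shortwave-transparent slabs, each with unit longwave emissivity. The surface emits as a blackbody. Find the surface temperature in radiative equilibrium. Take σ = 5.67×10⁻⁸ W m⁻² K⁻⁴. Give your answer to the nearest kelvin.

129 K

Top-of-atmosphere balance: σT_e⁴ = S(1−α)/4 = 3.186 W m⁻² → T_e = 86.58 K.
Layer-by-layer balance gives σT_s⁴ = (N+1)σT_e⁴, so T_s = 5^¼·86.58 = 129.5 K.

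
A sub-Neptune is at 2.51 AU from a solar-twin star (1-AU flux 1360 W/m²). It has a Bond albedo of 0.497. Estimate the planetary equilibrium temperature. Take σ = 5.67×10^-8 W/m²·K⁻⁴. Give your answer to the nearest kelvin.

By the inverse-square law, S = 1360/2.51² = 215.9 W/m².
Absorbed flux (global mean): S(1−α)/4 = 215.9·0.503/4 = 27.15 W/m².
In equilibrium σT⁴ equals this, so T = 147.9 K.

148 kelvin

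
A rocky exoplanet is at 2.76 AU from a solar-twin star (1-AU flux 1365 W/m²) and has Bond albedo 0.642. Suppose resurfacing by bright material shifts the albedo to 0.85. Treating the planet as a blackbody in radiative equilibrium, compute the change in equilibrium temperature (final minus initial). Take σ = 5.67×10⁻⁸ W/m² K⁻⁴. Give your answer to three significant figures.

-25.3 kelvin

Irradiance scales as 1/d², so S = 1365 W/m² × (1/2.76)² = 179.2 W/m².
Initial: T₁ = [S(1−0.642)/(4σ)]^(1/4) = 129.7 K.
Final:   T₂ = [S(1−0.85)/(4σ)]^(1/4) = 104.3 K.
ΔT = T₂ − T₁ = -25.35 K.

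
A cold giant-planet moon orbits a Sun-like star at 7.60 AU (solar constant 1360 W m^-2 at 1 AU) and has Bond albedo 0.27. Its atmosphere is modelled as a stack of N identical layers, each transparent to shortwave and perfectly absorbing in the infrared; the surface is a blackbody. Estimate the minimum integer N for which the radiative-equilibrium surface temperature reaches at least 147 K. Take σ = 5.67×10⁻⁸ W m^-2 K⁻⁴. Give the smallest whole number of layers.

6

Irradiance scales as 1/d², so S = 1360 W m^-2 × (1/7.60)² = 23.55 W m^-2.
OLR = S(1−α)/4 = 4.297 W m^-2; the top layer radiates at T_e = 93.30 K.
Need (N+1)T_e⁴ ≥ T_s⁴, i.e. N+1 ≥ (147/93.30)⁴ = 6.161.
The minimum whole number is N = 6.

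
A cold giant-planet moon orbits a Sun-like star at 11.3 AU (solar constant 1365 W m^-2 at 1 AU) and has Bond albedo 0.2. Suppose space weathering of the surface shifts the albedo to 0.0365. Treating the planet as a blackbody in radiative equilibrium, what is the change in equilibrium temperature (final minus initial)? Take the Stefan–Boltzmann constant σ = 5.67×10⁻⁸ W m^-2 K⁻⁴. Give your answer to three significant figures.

3.73 K

Irradiance scales as 1/d², so S = 1365 W m^-2 × (1/11.3)² = 10.69 W m^-2.
With α = 0.2, T₁ = 78.36 K.
With α = 0.0365, T₂ = 82.09 K.
ΔT = T₂ − T₁ = 3.729 K.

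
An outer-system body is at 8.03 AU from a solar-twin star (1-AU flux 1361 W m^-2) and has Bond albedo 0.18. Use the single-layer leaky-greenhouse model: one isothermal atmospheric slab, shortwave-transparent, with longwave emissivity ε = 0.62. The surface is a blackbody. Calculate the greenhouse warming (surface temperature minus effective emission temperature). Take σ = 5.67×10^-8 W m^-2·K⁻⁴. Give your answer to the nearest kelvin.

9 K

By the inverse-square law, S = 1361/8.03² = 21.11 W m^-2.
At the top of the atmosphere, σT_e⁴ = S(1−α)/4 = 4.327 W m^-2, giving T_e = 93.47 K.
For a single slab of emissivity ε, T_s⁴ = 2T_e⁴/(2−ε); thus T_s = 93.47·(1.449)^(1/4) = 102.6 K.
T_s − T_e = 102.6 − 93.47 = 9.085 K.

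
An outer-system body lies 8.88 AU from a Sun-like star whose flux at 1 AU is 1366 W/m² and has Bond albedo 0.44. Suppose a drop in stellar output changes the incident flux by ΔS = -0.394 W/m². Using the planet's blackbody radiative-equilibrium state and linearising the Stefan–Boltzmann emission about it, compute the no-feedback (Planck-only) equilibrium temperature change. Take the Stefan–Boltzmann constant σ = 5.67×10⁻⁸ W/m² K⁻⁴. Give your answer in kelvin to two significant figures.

-0.46 K

Flux at the orbit: S = 1366/(8.88)² = 17.32 W/m².
Unperturbed T_e = [17.32·(1−0.44)/(4σ)]^¼ = 80.87 K.
Only a fraction (1−α) is absorbed and it's spread over 4πR², so ΔF = (1−α)ΔS/4 = -0.05516 W/m².
Planck response: λ_P = 4σT_e³ = 4·5.67×10⁻⁸·(80.87)³ = 0.1200 W/m²/K.
Hence the no-feedback warming is ΔF/(4σT_e³) = -0.460 K.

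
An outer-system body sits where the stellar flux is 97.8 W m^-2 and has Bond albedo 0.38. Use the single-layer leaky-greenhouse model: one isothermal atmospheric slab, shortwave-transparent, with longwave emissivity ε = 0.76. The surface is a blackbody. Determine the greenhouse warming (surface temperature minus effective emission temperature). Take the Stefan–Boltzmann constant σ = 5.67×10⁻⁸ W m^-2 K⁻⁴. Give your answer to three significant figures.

16.2 K

Effective emission temperature (TOA balance): σT_e⁴ = S(1−α)/4 = 15.16 W m^-2 → T_e = 127.9 K.
For a single slab of emissivity ε, T_s⁴ = 2T_e⁴/(2−ε); thus T_s = 127.9·(1.613)^(1/4) = 144.1 K.
T_s − T_e = 144.1 − 127.9 = 16.23 K.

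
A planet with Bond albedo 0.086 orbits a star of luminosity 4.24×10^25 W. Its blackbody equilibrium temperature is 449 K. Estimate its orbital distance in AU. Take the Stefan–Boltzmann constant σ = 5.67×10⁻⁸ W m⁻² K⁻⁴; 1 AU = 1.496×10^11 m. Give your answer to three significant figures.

0.122 AU

Required flux: S = 4σT⁴/(1−α) = 10090 W m⁻².
From L = 4πd²S, d = √(4.24×10^25/(4π·10090)) = 1.829×10^10 m = 0.1223 AU.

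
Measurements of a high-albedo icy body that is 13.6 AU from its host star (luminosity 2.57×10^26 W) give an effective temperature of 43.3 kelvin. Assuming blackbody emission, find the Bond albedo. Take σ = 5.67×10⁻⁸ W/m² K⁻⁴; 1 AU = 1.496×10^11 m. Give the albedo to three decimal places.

Orbital distance: d = 13.6 AU = 2.035×10^12 m.
Flux at the orbit: S = L/(4πd²) = 2.57×10^26/(4π·(2.03×10^12)²) = 4.941 W/m².
Energy balance: S(1−α)/4 = σT⁴, so 1−α = 4σT⁴/S.
σT⁴ = 0.1993 W/m², so 4σT⁴ = 0.7973 W/m².
Hence α = 1 − 0.7973/4.941 = 0.8386.

0.839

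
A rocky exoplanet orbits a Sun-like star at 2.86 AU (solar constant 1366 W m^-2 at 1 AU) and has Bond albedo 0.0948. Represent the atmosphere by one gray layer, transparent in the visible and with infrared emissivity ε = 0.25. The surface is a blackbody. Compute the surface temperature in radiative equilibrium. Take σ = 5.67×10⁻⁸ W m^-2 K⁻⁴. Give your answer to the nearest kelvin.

166 K

By the inverse-square law, S = 1366/2.86² = 167.0 W m^-2.
The planet radiates to space at T_e = [S(1−α)/(4σ)]^(1/4) = 160.7 K.
The surface balance (absorbed SW + ε·downward IR = σT_s⁴) with T_a⁴ = T_s⁴/2 reduces to T_s = T_e·[2/(2−ε)]^¼ = 166.1 K.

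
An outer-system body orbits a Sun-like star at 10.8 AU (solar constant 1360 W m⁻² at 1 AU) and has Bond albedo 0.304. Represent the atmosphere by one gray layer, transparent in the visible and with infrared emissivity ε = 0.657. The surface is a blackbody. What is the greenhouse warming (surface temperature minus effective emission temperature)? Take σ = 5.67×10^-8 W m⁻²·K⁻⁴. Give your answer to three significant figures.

8.10 kelvin

Flux at the orbit: S = 1360/(10.8)² = 11.66 W m⁻².
Effective emission temperature (TOA balance): σT_e⁴ = S(1−α)/4 = 2.029 W m⁻² → T_e = 77.34 K.
The surface balance (absorbed SW + ε·downward IR = σT_s⁴) with T_a⁴ = T_s⁴/2 reduces to T_s = T_e·[2/(2−ε)]^¼ = 85.44 K.
Greenhouse warming: T_s − T_e = 8.097 K.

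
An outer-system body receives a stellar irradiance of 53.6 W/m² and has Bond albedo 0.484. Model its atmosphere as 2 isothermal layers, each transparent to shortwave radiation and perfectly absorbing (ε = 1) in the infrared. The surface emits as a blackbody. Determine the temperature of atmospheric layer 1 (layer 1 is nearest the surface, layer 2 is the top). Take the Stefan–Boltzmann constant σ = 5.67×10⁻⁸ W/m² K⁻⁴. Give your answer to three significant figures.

125 kelvin

OLR = S(1−α)/4 = 6.914 W/m²; the top layer radiates at T_e = 105.1 K.
In the N-layer model, layer k (counted from the surface) has T_k = (N+1−k)^(1/4)·T_e.
With k = 1: T_1 = (2+1−1)^¼·105.1 K = 125.0 K.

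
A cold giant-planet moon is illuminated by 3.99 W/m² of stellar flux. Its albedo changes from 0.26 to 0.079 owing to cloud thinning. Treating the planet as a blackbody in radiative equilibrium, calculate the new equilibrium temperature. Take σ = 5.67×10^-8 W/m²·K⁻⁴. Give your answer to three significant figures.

63.4 K

With the new albedo, S(1−α₂)/4 = 0.9187 W/m², so T₂ = 63.44 K.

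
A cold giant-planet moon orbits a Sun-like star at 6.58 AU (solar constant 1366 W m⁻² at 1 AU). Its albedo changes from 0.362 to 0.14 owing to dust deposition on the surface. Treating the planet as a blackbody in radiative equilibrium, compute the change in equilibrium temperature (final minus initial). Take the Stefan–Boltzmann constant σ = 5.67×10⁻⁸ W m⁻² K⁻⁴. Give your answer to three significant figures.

Irradiance scales as 1/d², so S = 1366 W m⁻² × (1/6.58)² = 31.55 W m⁻².
Initial: T₁ = [S(1−0.362)/(4σ)]^(1/4) = 97.06 K.
Final:   T₂ = [S(1−0.14)/(4σ)]^(1/4) = 104.6 K.
ΔT = T₂ − T₁ = 7.523 K.

7.52 K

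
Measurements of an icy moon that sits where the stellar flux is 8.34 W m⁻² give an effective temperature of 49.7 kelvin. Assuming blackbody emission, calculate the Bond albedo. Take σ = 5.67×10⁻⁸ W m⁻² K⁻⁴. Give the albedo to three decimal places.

0.834

From σT⁴ = S(1−α)/4 we invert for α: 1−α = 4σT⁴/S.
4σT⁴ = 4·5.67×10⁻⁸·(49.7)⁴ = 1.384 W m⁻².
Hence α = 1 − 1.384/8.340 = 0.8341.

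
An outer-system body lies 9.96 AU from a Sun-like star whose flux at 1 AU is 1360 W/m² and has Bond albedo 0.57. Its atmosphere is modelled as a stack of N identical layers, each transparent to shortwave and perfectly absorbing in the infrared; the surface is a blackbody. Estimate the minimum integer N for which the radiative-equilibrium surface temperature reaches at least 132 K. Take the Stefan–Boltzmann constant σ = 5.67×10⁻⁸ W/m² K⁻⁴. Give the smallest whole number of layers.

Flux at the orbit: S = 1360/(9.96)² = 13.71 W/m².
OLR = S(1−α)/4 = 1.474 W/m²; the top layer radiates at T_e = 71.40 K.
T_s = (N+1)^(1/4)·T_e ≥ 132 K requires N+1 ≥ (T_s/T_e)⁴ = (132/71.40)⁴ = 11.680.
Rounding up, N = 11.

11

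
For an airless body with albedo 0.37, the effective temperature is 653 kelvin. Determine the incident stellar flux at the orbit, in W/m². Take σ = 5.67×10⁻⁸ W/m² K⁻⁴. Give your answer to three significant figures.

65500 W/m²

From S(1−α)/4 = σT⁴: S = 4σT⁴/(1−α).
σT⁴ = 5.67×10⁻⁸·(653)⁴ = 10310 W/m².
So S = 4×10310/(1−0.37) = 65460 W/m².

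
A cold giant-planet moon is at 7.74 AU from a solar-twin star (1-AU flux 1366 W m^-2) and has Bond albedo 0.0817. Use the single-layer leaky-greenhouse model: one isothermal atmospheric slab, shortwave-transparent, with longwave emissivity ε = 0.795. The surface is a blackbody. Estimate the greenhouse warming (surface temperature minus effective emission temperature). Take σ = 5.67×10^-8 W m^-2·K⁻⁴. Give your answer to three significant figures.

Flux at the orbit: S = 1366/(7.74)² = 22.80 W m^-2.
Effective emission temperature (TOA balance): σT_e⁴ = S(1−α)/4 = 5.235 W m^-2 → T_e = 98.02 K.
The surface balance (absorbed SW + ε·downward IR = σT_s⁴) with T_a⁴ = T_s⁴/2 reduces to T_s = T_e·[2/(2−ε)]^¼ = 111.3 K.
T_s − T_e = 111.3 − 98.02 = 13.24 K.

13.2 K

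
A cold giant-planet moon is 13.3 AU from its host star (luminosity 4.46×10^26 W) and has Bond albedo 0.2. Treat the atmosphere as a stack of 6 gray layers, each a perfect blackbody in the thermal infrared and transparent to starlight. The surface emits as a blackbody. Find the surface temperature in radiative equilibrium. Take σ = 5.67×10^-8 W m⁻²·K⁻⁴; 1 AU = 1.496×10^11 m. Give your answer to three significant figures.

122 kelvin

Orbital distance: d = 13.3 AU = 1.990×10^12 m.
Flux at the orbit: S = L/(4πd²) = 4.46×10^26/(4π·(1.99×10^12)²) = 8.965 W m⁻².
Top-of-atmosphere balance: σT_e⁴ = S(1−α)/4 = 1.793 W m⁻² → T_e = 74.99 K.
With N = 6 opaque layers, T_s = (N+1)^(1/4)·T_e = 7^(1/4)·74.99 = 122.0 K.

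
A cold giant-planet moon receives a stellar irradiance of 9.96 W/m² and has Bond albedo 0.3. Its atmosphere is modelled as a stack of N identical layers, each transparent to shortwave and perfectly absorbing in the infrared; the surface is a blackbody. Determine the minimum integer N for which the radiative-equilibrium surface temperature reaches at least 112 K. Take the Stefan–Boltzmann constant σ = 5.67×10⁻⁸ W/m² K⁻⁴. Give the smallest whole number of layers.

5

Top-of-atmosphere balance: σT_e⁴ = S(1−α)/4 = 1.743 W/m² → T_e = 74.46 K.
Need (N+1)T_e⁴ ≥ T_s⁴, i.e. N+1 ≥ (112/74.46)⁴ = 5.119.
Rounding up, N = 5.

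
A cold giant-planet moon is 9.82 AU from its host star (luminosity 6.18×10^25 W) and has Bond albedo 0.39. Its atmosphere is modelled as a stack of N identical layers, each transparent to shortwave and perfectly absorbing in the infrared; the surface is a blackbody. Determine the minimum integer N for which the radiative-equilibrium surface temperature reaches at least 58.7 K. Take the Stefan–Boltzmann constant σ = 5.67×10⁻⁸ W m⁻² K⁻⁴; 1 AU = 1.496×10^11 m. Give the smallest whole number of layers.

1

Orbital distance: d = 9.82 AU = 1.469×10^12 m.
Flux at the orbit: S = L/(4πd²) = 6.18×10^25/(4π·(1.47×10^12)²) = 2.279 W m⁻².
Top-of-atmosphere balance: σT_e⁴ = S(1−α)/4 = 0.3475 W m⁻² → T_e = 49.76 K.
Need (N+1)T_e⁴ ≥ T_s⁴, i.e. N+1 ≥ (58.7/49.76)⁴ = 1.937.
Rounding up, N = 1.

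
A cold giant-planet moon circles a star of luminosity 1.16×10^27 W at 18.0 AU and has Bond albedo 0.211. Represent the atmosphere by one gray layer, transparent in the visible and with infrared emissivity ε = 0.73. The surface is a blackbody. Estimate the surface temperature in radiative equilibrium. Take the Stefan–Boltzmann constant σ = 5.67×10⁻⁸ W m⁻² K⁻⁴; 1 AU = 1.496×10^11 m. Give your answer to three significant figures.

91.4 K

Orbital distance: d = 18.0 AU = 2.693×10^12 m.
Flux at the orbit: S = L/(4πd²) = 1.16×10^27/(4π·(2.69×10^12)²) = 12.73 W m⁻².
At the top of the atmosphere, σT_e⁴ = S(1−α)/4 = 2.511 W m⁻², giving T_e = 81.58 K.
Surface balance with a leaky layer gives σT_s⁴ = σT_e⁴·2/(2−ε), so T_s = T_e·[2/(2−0.73)]^(1/4) = 91.39 K.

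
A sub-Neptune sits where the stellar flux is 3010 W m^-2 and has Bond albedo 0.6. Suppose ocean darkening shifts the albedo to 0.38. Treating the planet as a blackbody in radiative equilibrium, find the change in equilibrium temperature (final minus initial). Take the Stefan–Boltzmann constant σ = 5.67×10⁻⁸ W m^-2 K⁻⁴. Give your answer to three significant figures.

31.3 K

Initial: T₁ = [S(1−0.6)/(4σ)]^(1/4) = 269.9 K.
After:  T₂ = [3010·0.62/(4σ)]^(1/4) = 301.2 K.
ΔT = T₂ − T₁ = 31.26 K.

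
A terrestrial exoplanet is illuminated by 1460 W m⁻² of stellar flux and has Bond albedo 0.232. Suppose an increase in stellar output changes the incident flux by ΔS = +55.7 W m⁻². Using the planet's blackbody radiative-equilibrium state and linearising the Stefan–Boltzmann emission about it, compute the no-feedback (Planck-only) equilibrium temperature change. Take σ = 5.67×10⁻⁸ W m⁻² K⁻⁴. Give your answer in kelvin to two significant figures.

The baseline emission temperature is T_e = 265.2 K.
TOA radiative forcing: ΔF = (1−α)ΔS/4 = 0.768·(+55.7)/4 = 10.69 W m⁻².
Planck response: λ_P = 4σT_e³ = 4·5.67×10⁻⁸·(265.2)³ = 4.229 W m⁻²/K.
So ΔT₀ = 10.69/4.229 = 2.53 K.

2.5 kelvin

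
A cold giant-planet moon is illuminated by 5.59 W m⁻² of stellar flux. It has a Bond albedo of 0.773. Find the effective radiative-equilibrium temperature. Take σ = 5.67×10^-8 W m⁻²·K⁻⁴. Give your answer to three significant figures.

The planet absorbs (1−α)S over its disc πR² and re-emits over 4πR², so the mean absorbed flux is (1−0.773)·5.590/4 = 0.3172 W m⁻².
In equilibrium σT⁴ equals this, so T = 48.63 K.

48.6 kelvin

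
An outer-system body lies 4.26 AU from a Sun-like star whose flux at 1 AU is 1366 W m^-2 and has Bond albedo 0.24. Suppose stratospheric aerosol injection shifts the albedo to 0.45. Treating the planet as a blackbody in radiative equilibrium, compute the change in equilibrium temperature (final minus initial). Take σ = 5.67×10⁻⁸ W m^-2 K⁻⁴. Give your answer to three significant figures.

Flux at the orbit: S = 1366/(4.26)² = 75.27 W m^-2.
With α = 0.24, T₁ = 126.0 K.
Final:   T₂ = [S(1−0.45)/(4σ)]^(1/4) = 116.2 K.
Change: 116.2 − 126.0 = -9.788 K.

-9.79 K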